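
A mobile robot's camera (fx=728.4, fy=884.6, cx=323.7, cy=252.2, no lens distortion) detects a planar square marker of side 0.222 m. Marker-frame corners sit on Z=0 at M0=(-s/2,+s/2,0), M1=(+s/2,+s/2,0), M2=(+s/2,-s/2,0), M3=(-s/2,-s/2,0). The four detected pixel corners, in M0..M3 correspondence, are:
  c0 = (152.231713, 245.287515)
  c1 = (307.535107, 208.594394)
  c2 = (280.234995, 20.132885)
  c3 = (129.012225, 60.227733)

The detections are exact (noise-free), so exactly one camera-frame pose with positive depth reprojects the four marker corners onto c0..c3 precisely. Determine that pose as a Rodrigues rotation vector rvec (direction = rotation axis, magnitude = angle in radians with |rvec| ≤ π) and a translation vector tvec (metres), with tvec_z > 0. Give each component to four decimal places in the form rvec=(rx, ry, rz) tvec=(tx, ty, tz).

rvec=(-0.0951, 0.1144, -0.1807) tvec=(-0.1498, -0.1371, 1.0151)

Intrinsics K: fx=728.4, fy=884.6, cx=323.7, cy=252.2
Marker side s = 0.222 m; corners in marker frame (Z=0):
  M0 = (-0.1110, +0.1110, 0)
  M1 = (+0.1110, +0.1110, 0)
  M2 = (+0.1110, -0.1110, 0)
  M3 = (-0.1110, -0.1110, 0)
Detected image corners:
  c0 = (152.231713, 245.287515) px
  c1 = (307.535107, 208.594394) px
  c2 = (280.234995, 20.132885) px
  c3 = (129.012225, 60.227733) px
Planar DLT: solve 8×8 A·h = b for H (H[2,2]=1):
  H  [+667.84751 +91.31729 +216.23135]
  H  [-186.81758 +827.42999 +132.71373]
  H  [-0.10321 -0.10292 +1.00000]
B = K⁻¹H; ‖b₁‖=0.985163, ‖b₂‖=0.985163; λ = 2/(‖b₁‖+‖b₂‖) = 1.015061, sign → tz>0 ⇒ λ=+1.015061
r₁ = λ·B[:,0] = (+0.97723,-0.18450,-0.10476); r₂ = λ·B[:,1] = (+0.17368,+0.97924,-0.10447)
r₃ = r₁×r₂ = (+0.12186,+0.08390,+0.98899); SVD([r₁ r₂ r₃]) → R = UVᵀ:
  R  [+0.97723 +0.17368 +0.12186]
  R  [-0.18450 +0.97924 +0.08390]
  R  [-0.10476 -0.10447 +0.98899]
t = (-0.14976, -0.13711, +1.01506) m
tr R = 2.945472; θ = arccos((tr R − 1)/2) = 0.234045 rad = 13.410°
axis k = ((R−Rᵀ)₃₂, (R−Rᵀ)₁₃, (R−Rᵀ)₂₁) / (2 sinθ) = (-0.406124, +0.488586, -0.772235)
rvec = θ·k = (-0.095051, +0.114351, -0.180738)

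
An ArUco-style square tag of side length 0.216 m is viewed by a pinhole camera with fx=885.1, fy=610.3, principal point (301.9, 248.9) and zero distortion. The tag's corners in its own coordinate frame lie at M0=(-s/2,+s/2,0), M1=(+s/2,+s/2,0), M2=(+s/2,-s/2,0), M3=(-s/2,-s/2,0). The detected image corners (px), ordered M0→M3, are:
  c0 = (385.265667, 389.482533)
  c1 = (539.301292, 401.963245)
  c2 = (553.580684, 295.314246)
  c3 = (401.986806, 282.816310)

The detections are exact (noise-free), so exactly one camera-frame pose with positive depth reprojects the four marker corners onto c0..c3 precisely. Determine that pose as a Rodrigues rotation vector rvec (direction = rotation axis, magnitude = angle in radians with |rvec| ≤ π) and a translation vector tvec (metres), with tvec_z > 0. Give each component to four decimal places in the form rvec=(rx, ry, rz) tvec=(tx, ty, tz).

Intrinsics K: fx=885.1, fy=610.3, cx=301.9, cy=248.9
Marker side s = 0.216 m; corners in marker frame (Z=0):
  M0 = (-0.1080, +0.1080, 0)
  M1 = (+0.1080, +0.1080, 0)
  M2 = (+0.1080, -0.1080, 0)
  M3 = (-0.1080, -0.1080, 0)
Detected image corners:
  c0 = (385.265667, 389.482533) px
  c1 = (539.301292, 401.963245) px
  c2 = (553.580684, 295.314246) px
  c3 = (401.986806, 282.816310) px
Planar DLT: solve 8×8 A·h = b for H (H[2,2]=1):
  H  [+711.80215 -106.08192 +470.17148]
  H  [+61.00532 +468.77975 +341.97973]
  H  [+0.00930 -0.07303 +1.00000]
B = K⁻¹H; ‖b₁‖=0.806839, ‖b₂‖=0.806839; λ = 2/(‖b₁‖+‖b₂‖) = 1.239405, sign → tz>0 ⇒ λ=+1.239405
r₁ = λ·B[:,0] = (+0.99280,+0.11919,+0.01153); r₂ = λ·B[:,1] = (-0.11767,+0.98892,-0.09052)
r₃ = r₁×r₂ = (-0.02219,+0.08851,+0.99583); SVD([r₁ r₂ r₃]) → R = UVᵀ:
  R  [+0.99280 -0.11767 -0.02219]
  R  [+0.11919 +0.98892 +0.08851]
  R  [+0.01153 -0.09052 +0.99583]
t = (+0.23563, +0.18903, +1.23940) m
tr R = 2.977552; θ = arccos((tr R − 1)/2) = 0.149968 rad = 8.593°
axis k = ((R−Rᵀ)₃₂, (R−Rᵀ)₁₃, (R−Rᵀ)₂₁) / (2 sinθ) = (-0.599113, -0.112820, +0.792676)
rvec = θ·k = (-0.089848, -0.016919, +0.118876)

rvec=(-0.0898, -0.0169, 0.1189) tvec=(0.2356, 0.1890, 1.2394)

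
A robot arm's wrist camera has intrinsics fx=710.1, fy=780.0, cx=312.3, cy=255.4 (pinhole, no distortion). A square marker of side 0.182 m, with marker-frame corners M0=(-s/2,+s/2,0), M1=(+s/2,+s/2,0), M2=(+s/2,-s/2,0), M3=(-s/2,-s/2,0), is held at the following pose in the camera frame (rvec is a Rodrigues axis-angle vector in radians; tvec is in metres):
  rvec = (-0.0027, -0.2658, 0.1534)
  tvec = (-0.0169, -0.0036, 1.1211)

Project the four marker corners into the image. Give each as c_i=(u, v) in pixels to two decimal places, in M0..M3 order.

c0=(236.21, 307.08) c1=(347.18, 323.73) c2=(364.03, 201.16) c3=(254.21, 179.26)

Intrinsics K: fx=710.1, fy=780.0, cx=312.3, cy=255.4
Marker side s = 0.182 m; corners in marker frame (Z=0):
  M0 = (-0.0910, +0.0910, 0)
  M1 = (+0.0910, +0.0910, 0)
  M2 = (+0.0910, -0.0910, 0)
  M3 = (-0.0910, -0.0910, 0)
rvec = (-0.0027, -0.2658, 0.1534), |rvec| = θ = 0.30690 rad = 17.584°
Rodrigues: sinθ=0.30211, 1−cosθ=0.04673; R = I + sinθ·[k]× + (1−cosθ)·[k]×²:
    [+0.95328 -0.15065 -0.26185]
    [+0.15136 +0.98832 -0.01757]
    [+0.26144 -0.02289 +0.96495]
t = (-0.0169, -0.0036, 1.1211) m
M0: Pc = R·M0+t = (-0.11736, +0.07256, +1.09523); u = 710.1·(-0.11736)/1.09523 + 312.3 = 236.2104, v = 780.0·(+0.07256)/1.09523 + 255.4 = 307.0785
M1: Pc = R·M1+t = (+0.05614, +0.10011, +1.14281); u = 710.1·(+0.05614)/1.14281 + 312.3 = 347.1830, v = 780.0·(+0.10011)/1.14281 + 255.4 = 323.7287
M2: Pc = R·M2+t = (+0.08356, -0.07976, +1.14697); u = 710.1·(+0.08356)/1.14697 + 312.3 = 364.0309, v = 780.0·(-0.07976)/1.14697 + 255.4 = 201.1567
M3: Pc = R·M3+t = (-0.08994, -0.10731, +1.09939); u = 710.1·(-0.08994)/1.09939 + 312.3 = 254.2079, v = 780.0·(-0.10731)/1.09939 + 255.4 = 179.2646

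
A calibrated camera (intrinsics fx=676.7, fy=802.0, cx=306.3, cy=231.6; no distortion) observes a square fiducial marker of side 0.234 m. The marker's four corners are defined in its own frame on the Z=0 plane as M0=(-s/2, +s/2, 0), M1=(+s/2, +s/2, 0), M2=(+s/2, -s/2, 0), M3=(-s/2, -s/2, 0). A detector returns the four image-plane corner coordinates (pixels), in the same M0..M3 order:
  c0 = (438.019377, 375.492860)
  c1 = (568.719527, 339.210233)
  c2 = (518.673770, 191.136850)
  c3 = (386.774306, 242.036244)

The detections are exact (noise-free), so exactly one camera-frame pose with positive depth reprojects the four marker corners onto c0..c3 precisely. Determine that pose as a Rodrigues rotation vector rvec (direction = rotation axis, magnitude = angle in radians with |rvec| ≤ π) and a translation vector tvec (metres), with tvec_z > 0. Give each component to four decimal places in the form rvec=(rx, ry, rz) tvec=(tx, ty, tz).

Intrinsics K: fx=676.7, fy=802.0, cx=306.3, cy=231.6
Marker side s = 0.234 m; corners in marker frame (Z=0):
  M0 = (-0.1170, +0.1170, 0)
  M1 = (+0.1170, +0.1170, 0)
  M2 = (+0.1170, -0.1170, 0)
  M3 = (-0.1170, -0.1170, 0)
Detected image corners:
  c0 = (438.019377, 375.492860) px
  c1 = (568.719527, 339.210233) px
  c2 = (518.673770, 191.136850) px
  c3 = (386.774306, 242.036244) px
Planar DLT: solve 8×8 A·h = b for H (H[2,2]=1):
  H  [+376.71687 +306.31266 +475.64122]
  H  [-296.25686 +654.03542 +289.49862]
  H  [-0.38560 +0.18777 +1.00000]
B = K⁻¹H; ‖b₁‖=0.866016, ‖b₂‖=0.866016; λ = 2/(‖b₁‖+‖b₂‖) = 1.154713, sign → tz>0 ⇒ λ=+1.154713
r₁ = λ·B[:,0] = (+0.84437,-0.29797,-0.44526); r₂ = λ·B[:,1] = (+0.42455,+0.87906,+0.21682)
r₃ = r₁×r₂ = (+0.32681,-0.37211,+0.86875); SVD([r₁ r₂ r₃]) → R = UVᵀ:
  R  [+0.84437 +0.42455 +0.32681]
  R  [-0.29797 +0.87906 -0.37211]
  R  [-0.44526 +0.21682 +0.86875]
t = (+0.28896, +0.08336, +1.15471) m
tr R = 2.592181; θ = arccos((tr R − 1)/2) = 0.649989 rad = 37.242°
axis k = ((R−Rᵀ)₃₂, (R−Rᵀ)₁₃, (R−Rᵀ)₂₁) / (2 sinθ) = (+0.486580, +0.637887, -0.596942)
rvec = θ·k = (+0.316272, +0.414620, -0.388006)

rvec=(0.3163, 0.4146, -0.3880) tvec=(0.2890, 0.0834, 1.1547)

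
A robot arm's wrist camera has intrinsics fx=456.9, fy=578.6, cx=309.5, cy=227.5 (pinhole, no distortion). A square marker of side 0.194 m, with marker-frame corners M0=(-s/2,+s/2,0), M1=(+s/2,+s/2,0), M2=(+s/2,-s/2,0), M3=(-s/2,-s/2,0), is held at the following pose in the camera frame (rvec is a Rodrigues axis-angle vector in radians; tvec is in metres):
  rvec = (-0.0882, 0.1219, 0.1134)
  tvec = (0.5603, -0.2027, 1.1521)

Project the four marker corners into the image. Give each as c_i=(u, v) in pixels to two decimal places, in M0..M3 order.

Intrinsics K: fx=456.9, fy=578.6, cx=309.5, cy=227.5
Marker side s = 0.194 m; corners in marker frame (Z=0):
  M0 = (-0.0970, +0.0970, 0)
  M1 = (+0.0970, +0.0970, 0)
  M2 = (+0.0970, -0.0970, 0)
  M3 = (-0.0970, -0.0970, 0)
rvec = (-0.0882, 0.1219, 0.1134), |rvec| = θ = 0.18841 rad = 10.795°
Rodrigues: sinθ=0.18730, 1−cosθ=0.01770; R = I + sinθ·[k]× + (1−cosθ)·[k]×²:
    [+0.98618 -0.11809 +0.11619]
    [+0.10737 +0.98971 +0.09457]
    [-0.12617 -0.08079 +0.98871]
t = (0.5603, -0.2027, 1.1521) m
M0: Pc = R·M0+t = (+0.45319, -0.11711, +1.15650); u = 456.9·(+0.45319)/1.15650 + 309.5 = 488.5404, v = 578.6·(-0.11711)/1.15650 + 227.5 = 168.9082
M1: Pc = R·M1+t = (+0.64450, -0.09628, +1.13203); u = 456.9·(+0.64450)/1.13203 + 309.5 = 569.6304, v = 578.6·(-0.09628)/1.13203 + 227.5 = 178.2879
M2: Pc = R·M2+t = (+0.66741, -0.28829, +1.14770); u = 456.9·(+0.66741)/1.14770 + 309.5 = 575.1984, v = 578.6·(-0.28829)/1.14770 + 227.5 = 82.1631
M3: Pc = R·M3+t = (+0.47610, -0.30912, +1.17217); u = 456.9·(+0.47610)/1.17217 + 309.5 = 495.0764, v = 578.6·(-0.30912)/1.17217 + 227.5 = 74.9160

c0=(488.54, 168.91) c1=(569.63, 178.29) c2=(575.20, 82.16) c3=(495.08, 74.92)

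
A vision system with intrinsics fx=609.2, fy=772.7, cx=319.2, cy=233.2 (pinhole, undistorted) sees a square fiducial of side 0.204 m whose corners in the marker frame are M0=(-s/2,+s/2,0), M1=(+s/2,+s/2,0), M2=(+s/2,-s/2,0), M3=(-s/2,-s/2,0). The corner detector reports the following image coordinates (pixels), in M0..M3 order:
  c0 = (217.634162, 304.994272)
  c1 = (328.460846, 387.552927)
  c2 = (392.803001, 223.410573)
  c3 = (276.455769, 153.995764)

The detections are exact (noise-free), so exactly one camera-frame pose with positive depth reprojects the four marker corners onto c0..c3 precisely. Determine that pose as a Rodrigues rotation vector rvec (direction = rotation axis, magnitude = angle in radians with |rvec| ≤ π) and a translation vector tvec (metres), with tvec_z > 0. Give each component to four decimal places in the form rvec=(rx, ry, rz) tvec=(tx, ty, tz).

Intrinsics K: fx=609.2, fy=772.7, cx=319.2, cy=233.2
Marker side s = 0.204 m; corners in marker frame (Z=0):
  M0 = (-0.1020, +0.1020, 0)
  M1 = (+0.1020, +0.1020, 0)
  M2 = (+0.1020, -0.1020, 0)
  M3 = (-0.1020, -0.1020, 0)
Detected image corners:
  c0 = (217.634162, 304.994272) px
  c1 = (328.460846, 387.552927) px
  c2 = (392.803001, 223.410573) px
  c3 = (276.455769, 153.995764) px
Planar DLT: solve 8×8 A·h = b for H (H[2,2]=1):
  H  [+430.61786 -297.31091 +301.39182]
  H  [+261.45791 +774.55052 +265.98471]
  H  [-0.41523 +0.01313 +1.00000]
B = K⁻¹H; ‖b₁‖=1.114442, ‖b₂‖=1.114442; λ = 2/(‖b₁‖+‖b₂‖) = 0.897310, sign → tz>0 ⇒ λ=+0.897310
r₁ = λ·B[:,0] = (+0.82950,+0.41607,-0.37259); r₂ = λ·B[:,1] = (-0.44409,+0.89590,+0.01178)
r₃ = r₁×r₂ = (+0.33871,+0.15569,+0.92792); SVD([r₁ r₂ r₃]) → R = UVᵀ:
  R  [+0.82950 -0.44409 +0.33871]
  R  [+0.41607 +0.89590 +0.15569]
  R  [-0.37259 +0.01178 +0.92792]
t = (-0.02623, +0.03807, +0.89731) m
tr R = 2.653322; θ = arccos((tr R − 1)/2) = 0.597649 rad = 34.243°
axis k = ((R−Rᵀ)₃₂, (R−Rᵀ)₁₃, (R−Rᵀ)₂₁) / (2 sinθ) = (-0.127880, +0.632038, +0.764314)
rvec = θ·k = (-0.076428, +0.377737, +0.456791)

rvec=(-0.0764, 0.3777, 0.4568) tvec=(-0.0262, 0.0381, 0.8973)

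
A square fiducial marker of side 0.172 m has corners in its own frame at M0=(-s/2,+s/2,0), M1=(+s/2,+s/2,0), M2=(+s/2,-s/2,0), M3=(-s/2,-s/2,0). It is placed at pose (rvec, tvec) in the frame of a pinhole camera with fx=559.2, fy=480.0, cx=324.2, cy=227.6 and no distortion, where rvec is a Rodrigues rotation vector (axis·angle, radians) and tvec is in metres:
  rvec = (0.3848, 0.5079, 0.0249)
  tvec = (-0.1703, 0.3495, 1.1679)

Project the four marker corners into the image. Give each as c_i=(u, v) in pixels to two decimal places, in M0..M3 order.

Intrinsics K: fx=559.2, fy=480.0, cx=324.2, cy=227.6
Marker side s = 0.172 m; corners in marker frame (Z=0):
  M0 = (-0.0860, +0.0860, 0)
  M1 = (+0.0860, +0.0860, 0)
  M2 = (+0.0860, -0.0860, 0)
  M3 = (-0.0860, -0.0860, 0)
rvec = (0.3848, 0.5079, 0.0249), |rvec| = θ = 0.63769 rad = 36.537°
Rodrigues: sinθ=0.59534, 1−cosθ=0.19653; R = I + sinθ·[k]× + (1−cosθ)·[k]×²:
    [+0.87503 +0.07121 +0.47880]
    [+0.11770 +0.92814 -0.35313]
    [-0.46954 +0.36536 +0.80377]
t = (-0.1703, 0.3495, 1.1679) m
M0: Pc = R·M0+t = (-0.23943, +0.41920, +1.23970); u = 559.2·(-0.23943)/1.23970 + 324.2 = 216.1992, v = 480.0·(+0.41920)/1.23970 + 227.6 = 389.9093
M1: Pc = R·M1+t = (-0.08892, +0.43944, +1.15894); u = 559.2·(-0.08892)/1.15894 + 324.2 = 281.2935, v = 480.0·(+0.43944)/1.15894 + 227.6 = 409.6044
M2: Pc = R·M2+t = (-0.10117, +0.27980, +1.09610); u = 559.2·(-0.10117)/1.09610 + 324.2 = 272.5852, v = 480.0·(+0.27980)/1.09610 + 227.6 = 350.1300
M3: Pc = R·M3+t = (-0.25168, +0.25956, +1.17686); u = 559.2·(-0.25168)/1.17686 + 324.2 = 204.6127, v = 480.0·(+0.25956)/1.17686 + 227.6 = 333.4646

c0=(216.20, 389.91) c1=(281.29, 409.60) c2=(272.59, 350.13) c3=(204.61, 333.46)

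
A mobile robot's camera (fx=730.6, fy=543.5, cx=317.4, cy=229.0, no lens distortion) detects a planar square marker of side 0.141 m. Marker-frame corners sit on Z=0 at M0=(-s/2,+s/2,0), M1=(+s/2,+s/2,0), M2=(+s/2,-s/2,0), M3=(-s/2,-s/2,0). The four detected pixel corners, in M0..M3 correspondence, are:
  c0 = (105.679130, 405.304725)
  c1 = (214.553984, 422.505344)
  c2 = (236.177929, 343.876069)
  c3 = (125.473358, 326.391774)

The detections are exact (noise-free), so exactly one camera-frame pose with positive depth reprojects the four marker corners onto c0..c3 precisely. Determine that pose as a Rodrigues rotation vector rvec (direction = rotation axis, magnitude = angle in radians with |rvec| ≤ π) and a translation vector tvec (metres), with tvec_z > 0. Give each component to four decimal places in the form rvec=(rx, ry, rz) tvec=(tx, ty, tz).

Intrinsics K: fx=730.6, fy=543.5, cx=317.4, cy=229.0
Marker side s = 0.141 m; corners in marker frame (Z=0):
  M0 = (-0.0705, +0.0705, 0)
  M1 = (+0.0705, +0.0705, 0)
  M2 = (+0.0705, -0.0705, 0)
  M3 = (-0.0705, -0.0705, 0)
Detected image corners:
  c0 = (105.679130, 405.304725) px
  c1 = (214.553984, 422.505344) px
  c2 = (236.177929, 343.876069) px
  c3 = (125.473358, 326.391774) px
Planar DLT: solve 8×8 A·h = b for H (H[2,2]=1):
  H  [+778.51762 -126.73859 +170.38309]
  H  [+122.81465 +602.89450 +374.84715]
  H  [-0.00046 +0.11811 +1.00000]
B = K⁻¹H; ‖b₁‖=1.089520, ‖b₂‖=1.089520; λ = 2/(‖b₁‖+‖b₂‖) = 0.917835, sign → tz>0 ⇒ λ=+0.917835
r₁ = λ·B[:,0] = (+0.97822,+0.20758,-0.00042); r₂ = λ·B[:,1] = (-0.20631,+0.97246,+0.10840)
r₃ = r₁×r₂ = (+0.02292,-0.10596,+0.99411); SVD([r₁ r₂ r₃]) → R = UVᵀ:
  R  [+0.97822 -0.20631 +0.02292]
  R  [+0.20758 +0.97246 -0.10596]
  R  [-0.00042 +0.10840 +0.99411]
t = (-0.18469, +0.24630, +0.91784) m
tr R = 2.944787; θ = arccos((tr R − 1)/2) = 0.235519 rad = 13.494°
axis k = ((R−Rᵀ)₃₂, (R−Rᵀ)₁₃, (R−Rᵀ)₂₁) / (2 sinθ) = (+0.459315, +0.050011, +0.886865)
rvec = θ·k = (+0.108177, +0.011778, +0.208873)

rvec=(0.1082, 0.0118, 0.2089) tvec=(-0.1847, 0.2463, 0.9178)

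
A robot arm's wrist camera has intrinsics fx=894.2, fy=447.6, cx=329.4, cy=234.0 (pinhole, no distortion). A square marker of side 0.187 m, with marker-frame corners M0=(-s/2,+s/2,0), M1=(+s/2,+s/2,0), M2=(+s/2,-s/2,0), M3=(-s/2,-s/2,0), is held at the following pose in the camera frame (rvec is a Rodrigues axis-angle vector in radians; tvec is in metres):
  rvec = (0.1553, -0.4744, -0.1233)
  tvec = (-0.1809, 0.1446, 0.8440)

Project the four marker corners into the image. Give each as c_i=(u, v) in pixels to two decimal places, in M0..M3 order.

Intrinsics K: fx=894.2, fy=447.6, cx=329.4, cy=234.0
Marker side s = 0.187 m; corners in marker frame (Z=0):
  M0 = (-0.0935, +0.0935, 0)
  M1 = (+0.0935, +0.0935, 0)
  M2 = (+0.0935, -0.0935, 0)
  M3 = (-0.0935, -0.0935, 0)
rvec = (0.1553, -0.4744, -0.1233), |rvec| = θ = 0.51418 rad = 29.460°
Rodrigues: sinθ=0.49182, 1−cosθ=0.12930; R = I + sinθ·[k]× + (1−cosθ)·[k]×²:
    [+0.88249 +0.08191 -0.46314]
    [-0.15397 +0.98077 -0.11994]
    [+0.44441 +0.17716 +0.87813]
t = (-0.1809, 0.1446, 0.8440) m
M0: Pc = R·M0+t = (-0.25576, +0.25070, +0.81901); u = 894.2·(-0.25576)/0.81901 + 329.4 = 50.1658, v = 447.6·(+0.25070)/0.81901 + 234.0 = 371.0096
M1: Pc = R·M1+t = (-0.09073, +0.22191, +0.90212); u = 894.2·(-0.09073)/0.90212 + 329.4 = 239.4675, v = 447.6·(+0.22191)/0.90212 + 234.0 = 344.1022
M2: Pc = R·M2+t = (-0.10604, +0.03850, +0.86899); u = 894.2·(-0.10604)/0.86899 + 329.4 = 220.2783, v = 447.6·(+0.03850)/0.86899 + 234.0 = 253.8316
M3: Pc = R·M3+t = (-0.27107, +0.06729, +0.78588); u = 894.2·(-0.27107)/0.78588 + 329.4 = 20.9677, v = 447.6·(+0.06729)/0.78588 + 234.0 = 272.3275

c0=(50.17, 371.01) c1=(239.47, 344.10) c2=(220.28, 253.83) c3=(20.97, 272.33)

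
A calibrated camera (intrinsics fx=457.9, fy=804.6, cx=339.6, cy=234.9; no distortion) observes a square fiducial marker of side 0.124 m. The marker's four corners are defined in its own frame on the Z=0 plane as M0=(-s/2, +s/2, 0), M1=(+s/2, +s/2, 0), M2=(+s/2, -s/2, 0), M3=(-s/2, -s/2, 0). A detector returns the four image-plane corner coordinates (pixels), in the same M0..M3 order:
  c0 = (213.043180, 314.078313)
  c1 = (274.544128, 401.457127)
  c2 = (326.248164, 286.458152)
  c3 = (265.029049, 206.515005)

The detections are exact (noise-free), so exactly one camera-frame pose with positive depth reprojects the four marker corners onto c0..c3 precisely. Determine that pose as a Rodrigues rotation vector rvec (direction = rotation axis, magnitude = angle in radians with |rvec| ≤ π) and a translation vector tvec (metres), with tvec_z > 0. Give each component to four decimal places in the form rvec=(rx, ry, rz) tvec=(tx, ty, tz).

Intrinsics K: fx=457.9, fy=804.6, cx=339.6, cy=234.9
Marker side s = 0.124 m; corners in marker frame (Z=0):
  M0 = (-0.0620, +0.0620, 0)
  M1 = (+0.0620, +0.0620, 0)
  M2 = (+0.0620, -0.0620, 0)
  M3 = (-0.0620, -0.0620, 0)
Detected image corners:
  c0 = (213.043180, 314.078313) px
  c1 = (274.544128, 401.457127) px
  c2 = (326.248164, 286.458152) px
  c3 = (265.029049, 206.515005) px
Planar DLT: solve 8×8 A·h = b for H (H[2,2]=1):
  H  [+410.53013 -499.33424 +269.60560]
  H  [+579.70942 +805.88137 +300.27801]
  H  [-0.31250 -0.30109 +1.00000]
B = K⁻¹H; ‖b₁‖=1.424663, ‖b₂‖=1.424663; λ = 2/(‖b₁‖+‖b₂‖) = 0.701920, sign → tz>0 ⇒ λ=+0.701920
r₁ = λ·B[:,0] = (+0.79199,+0.56977,-0.21935); r₂ = λ·B[:,1] = (-0.60870,+0.76474,-0.21134)
r₃ = r₁×r₂ = (+0.04733,+0.30090,+0.95248); SVD([r₁ r₂ r₃]) → R = UVᵀ:
  R  [+0.79199 -0.60870 +0.04733]
  R  [+0.56977 +0.76474 +0.30090]
  R  [-0.21935 -0.21134 +0.95248]
t = (-0.10730, +0.05703, +0.70192) m
tr R = 2.509208; θ = arccos((tr R − 1)/2) = 0.715746 rad = 41.009°
axis k = ((R−Rᵀ)₃₂, (R−Rᵀ)₁₃, (R−Rᵀ)₂₁) / (2 sinθ) = (-0.390317, +0.203212, +0.897974)
rvec = θ·k = (-0.279367, +0.145448, +0.642721)

rvec=(-0.2794, 0.1454, 0.6427) tvec=(-0.1073, 0.0570, 0.7019)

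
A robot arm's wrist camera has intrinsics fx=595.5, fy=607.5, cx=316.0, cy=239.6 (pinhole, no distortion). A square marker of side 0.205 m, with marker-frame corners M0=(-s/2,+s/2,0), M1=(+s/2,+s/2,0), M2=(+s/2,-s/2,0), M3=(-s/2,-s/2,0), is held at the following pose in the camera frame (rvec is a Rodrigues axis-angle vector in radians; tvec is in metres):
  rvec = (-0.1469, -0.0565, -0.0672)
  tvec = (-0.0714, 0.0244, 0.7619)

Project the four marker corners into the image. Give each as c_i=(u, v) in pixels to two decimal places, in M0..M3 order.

c0=(182.38, 347.84) c1=(346.02, 335.67) c2=(333.82, 175.05) c3=(176.26, 184.14)

Intrinsics K: fx=595.5, fy=607.5, cx=316.0, cy=239.6
Marker side s = 0.205 m; corners in marker frame (Z=0):
  M0 = (-0.1025, +0.1025, 0)
  M1 = (+0.1025, +0.1025, 0)
  M2 = (+0.1025, -0.1025, 0)
  M3 = (-0.1025, -0.1025, 0)
rvec = (-0.1469, -0.0565, -0.0672), |rvec| = θ = 0.17114 rad = 9.805°
Rodrigues: sinθ=0.17030, 1−cosθ=0.01461; R = I + sinθ·[k]× + (1−cosθ)·[k]×²:
    [+0.99616 +0.07101 -0.05130]
    [-0.06273 +0.98698 +0.14808]
    [+0.06115 -0.14429 +0.98764]
t = (-0.0714, 0.0244, 0.7619) m
M0: Pc = R·M0+t = (-0.16623, +0.13200, +0.74084); u = 595.5·(-0.16623)/0.74084 + 316.0 = 182.3842, v = 607.5·(+0.13200)/0.74084 + 239.6 = 347.8383
M1: Pc = R·M1+t = (+0.03798, +0.11914, +0.75338); u = 595.5·(+0.03798)/0.75338 + 316.0 = 346.0246, v = 607.5·(+0.11914)/0.75338 + 239.6 = 335.6673
M2: Pc = R·M2+t = (+0.02343, -0.08320, +0.78296); u = 595.5·(+0.02343)/0.78296 + 316.0 = 333.8182, v = 607.5·(-0.08320)/0.78296 + 239.6 = 175.0479
M3: Pc = R·M3+t = (-0.18078, -0.07034, +0.77042); u = 595.5·(-0.18078)/0.77042 + 316.0 = 176.2619, v = 607.5·(-0.07034)/0.77042 + 239.6 = 184.1382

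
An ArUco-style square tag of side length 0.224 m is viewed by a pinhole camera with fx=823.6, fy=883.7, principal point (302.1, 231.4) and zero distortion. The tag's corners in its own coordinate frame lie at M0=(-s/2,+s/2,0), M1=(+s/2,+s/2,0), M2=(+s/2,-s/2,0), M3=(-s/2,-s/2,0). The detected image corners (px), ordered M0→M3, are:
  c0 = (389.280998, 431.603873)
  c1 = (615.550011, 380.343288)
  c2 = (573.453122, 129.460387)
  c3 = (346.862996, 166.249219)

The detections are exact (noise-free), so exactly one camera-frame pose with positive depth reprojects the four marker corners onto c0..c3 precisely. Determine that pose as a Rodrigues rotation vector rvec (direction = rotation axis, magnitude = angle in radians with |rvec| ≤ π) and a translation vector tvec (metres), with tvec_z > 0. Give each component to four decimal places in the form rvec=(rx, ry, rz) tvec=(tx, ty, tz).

rvec=(-0.0451, -0.1828, -0.1647) tvec=(0.1676, 0.0380, 0.7575)

Intrinsics K: fx=823.6, fy=883.7, cx=302.1, cy=231.4
Marker side s = 0.224 m; corners in marker frame (Z=0):
  M0 = (-0.1120, +0.1120, 0)
  M1 = (+0.1120, +0.1120, 0)
  M2 = (+0.1120, -0.1120, 0)
  M3 = (-0.1120, -0.1120, 0)
Detected image corners:
  c0 = (389.280998, 431.603873) px
  c1 = (615.550011, 380.343288) px
  c2 = (573.453122, 129.460387) px
  c3 = (346.862996, 166.249219) px
Planar DLT: solve 8×8 A·h = b for H (H[2,2]=1):
  H  [+1128.10098 +169.79473 +484.28330]
  H  [-128.93519 +1140.59760 +275.74789]
  H  [+0.24362 -0.03913 +1.00000]
B = K⁻¹H; ‖b₁‖=1.320091, ‖b₂‖=1.320091; λ = 2/(‖b₁‖+‖b₂‖) = 0.757523, sign → tz>0 ⇒ λ=+0.757523
r₁ = λ·B[:,0] = (+0.96990,-0.15885,+0.18455); r₂ = λ·B[:,1] = (+0.16705,+0.98550,-0.02965)
r₃ = r₁×r₂ = (-0.17716,+0.05958,+0.98238); SVD([r₁ r₂ r₃]) → R = UVᵀ:
  R  [+0.96990 +0.16705 -0.17716]
  R  [-0.15885 +0.98550 +0.05958]
  R  [+0.18455 -0.02965 +0.98238]
t = (+0.16757, +0.03802, +0.75752) m
tr R = 2.937781; θ = arccos((tr R − 1)/2) = 0.250089 rad = 14.329°
axis k = ((R−Rᵀ)₃₂, (R−Rᵀ)₁₃, (R−Rᵀ)₂₁) / (2 sinθ) = (-0.180263, -0.730761, -0.658402)
rvec = θ·k = (-0.045082, -0.182755, -0.164659)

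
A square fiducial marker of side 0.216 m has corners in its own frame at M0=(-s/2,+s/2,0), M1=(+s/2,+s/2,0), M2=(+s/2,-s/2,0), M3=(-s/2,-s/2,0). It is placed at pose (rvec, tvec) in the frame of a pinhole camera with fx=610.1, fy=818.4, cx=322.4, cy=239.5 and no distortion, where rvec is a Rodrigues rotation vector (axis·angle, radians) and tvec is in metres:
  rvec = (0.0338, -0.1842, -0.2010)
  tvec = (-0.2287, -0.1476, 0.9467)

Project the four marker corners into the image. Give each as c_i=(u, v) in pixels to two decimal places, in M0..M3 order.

Intrinsics K: fx=610.1, fy=818.4, cx=322.4, cy=239.5
Marker side s = 0.216 m; corners in marker frame (Z=0):
  M0 = (-0.1080, +0.1080, 0)
  M1 = (+0.1080, +0.1080, 0)
  M2 = (+0.1080, -0.1080, 0)
  M3 = (-0.1080, -0.1080, 0)
rvec = (0.0338, -0.1842, -0.2010), |rvec| = θ = 0.27472 rad = 15.741°
Rodrigues: sinθ=0.27128, 1−cosθ=0.03750; R = I + sinθ·[k]× + (1−cosθ)·[k]×²:
    [+0.96307 +0.19539 -0.18527]
    [-0.20157 +0.97936 -0.01498]
    [+0.17852 +0.05177 +0.98257]
t = (-0.2287, -0.1476, 0.9467) m
M0: Pc = R·M0+t = (-0.31161, -0.02006, +0.93301); u = 610.1·(-0.31161)/0.93301 + 322.4 = 118.6374, v = 818.4·(-0.02006)/0.93301 + 239.5 = 221.9049
M1: Pc = R·M1+t = (-0.10359, -0.06360, +0.97157); u = 610.1·(-0.10359)/0.97157 + 322.4 = 257.3525, v = 818.4·(-0.06360)/0.97157 + 239.5 = 185.9273
M2: Pc = R·M2+t = (-0.14579, -0.27514, +0.96039); u = 610.1·(-0.14579)/0.96039 + 322.4 = 229.7845, v = 818.4·(-0.27514)/0.96039 + 239.5 = 5.0373
M3: Pc = R·M3+t = (-0.35381, -0.23160, +0.92183); u = 610.1·(-0.35381)/0.92183 + 322.4 = 88.2335, v = 818.4·(-0.23160)/0.92183 + 239.5 = 33.8848

c0=(118.64, 221.90) c1=(257.35, 185.93) c2=(229.78, 5.04) c3=(88.23, 33.88)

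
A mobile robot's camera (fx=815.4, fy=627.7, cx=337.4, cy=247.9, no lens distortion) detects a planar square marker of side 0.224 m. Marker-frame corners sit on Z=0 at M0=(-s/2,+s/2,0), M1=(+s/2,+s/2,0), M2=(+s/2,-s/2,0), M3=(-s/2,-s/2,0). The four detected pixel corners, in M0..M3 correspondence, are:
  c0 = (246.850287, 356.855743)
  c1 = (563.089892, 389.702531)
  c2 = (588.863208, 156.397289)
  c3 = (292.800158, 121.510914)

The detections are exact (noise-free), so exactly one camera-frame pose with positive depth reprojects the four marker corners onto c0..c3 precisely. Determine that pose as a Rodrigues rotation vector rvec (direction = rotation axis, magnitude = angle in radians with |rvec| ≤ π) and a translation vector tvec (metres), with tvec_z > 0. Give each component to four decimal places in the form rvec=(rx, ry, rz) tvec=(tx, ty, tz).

Intrinsics K: fx=815.4, fy=627.7, cx=337.4, cy=247.9
Marker side s = 0.224 m; corners in marker frame (Z=0):
  M0 = (-0.1120, +0.1120, 0)
  M1 = (+0.1120, +0.1120, 0)
  M2 = (+0.1120, -0.1120, 0)
  M3 = (-0.1120, -0.1120, 0)
Detected image corners:
  c0 = (246.850287, 356.855743) px
  c1 = (563.089892, 389.702531) px
  c2 = (588.863208, 156.397289) px
  c3 = (292.800158, 121.510914) px
Planar DLT: solve 8×8 A·h = b for H (H[2,2]=1):
  H  [+1399.15285 -280.15175 +424.84490]
  H  [+171.83105 +973.10090 +252.53066]
  H  [+0.08002 -0.28484 +1.00000]
B = K⁻¹H; ‖b₁‖=1.702011, ‖b₂‖=1.702011; λ = 2/(‖b₁‖+‖b₂‖) = 0.587540, sign → tz>0 ⇒ λ=+0.587540
r₁ = λ·B[:,0] = (+0.98871,+0.14227,+0.04702); r₂ = λ·B[:,1] = (-0.13262,+0.97694,-0.16735)
r₃ = r₁×r₂ = (-0.06974,+0.15923,+0.98477); SVD([r₁ r₂ r₃]) → R = UVᵀ:
  R  [+0.98871 -0.13262 -0.06974]
  R  [+0.14227 +0.97694 +0.15923]
  R  [+0.04702 -0.16735 +0.98477]
t = (+0.06301, +0.00433, +0.58754) m
tr R = 2.950422; θ = arccos((tr R − 1)/2) = 0.223123 rad = 12.784°
axis k = ((R−Rᵀ)₃₂, (R−Rᵀ)₁₃, (R−Rᵀ)₂₁) / (2 sinθ) = (-0.737959, -0.263835, +0.621134)
rvec = θ·k = (-0.164655, -0.058868, +0.138589)

rvec=(-0.1647, -0.0589, 0.1386) tvec=(0.0630, 0.0043, 0.5875)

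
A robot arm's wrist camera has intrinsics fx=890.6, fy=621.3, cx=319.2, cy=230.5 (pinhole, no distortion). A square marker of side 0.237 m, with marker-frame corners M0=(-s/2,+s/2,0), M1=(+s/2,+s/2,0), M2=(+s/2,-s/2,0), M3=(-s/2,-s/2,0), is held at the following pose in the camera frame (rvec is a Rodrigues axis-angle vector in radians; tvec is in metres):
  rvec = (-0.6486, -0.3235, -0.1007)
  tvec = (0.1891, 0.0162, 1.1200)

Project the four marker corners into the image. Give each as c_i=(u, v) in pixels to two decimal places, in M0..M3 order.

Intrinsics K: fx=890.6, fy=621.3, cx=319.2, cy=230.5
Marker side s = 0.237 m; corners in marker frame (Z=0):
  M0 = (-0.1185, +0.1185, 0)
  M1 = (+0.1185, +0.1185, 0)
  M2 = (+0.1185, -0.1185, 0)
  M3 = (-0.1185, -0.1185, 0)
rvec = (-0.6486, -0.3235, -0.1007), |rvec| = θ = 0.73176 rad = 41.927°
Rodrigues: sinθ=0.66818, 1−cosθ=0.25600; R = I + sinθ·[k]× + (1−cosθ)·[k]×²:
    [+0.94512 +0.19226 -0.26417]
    [+0.00836 +0.79403 +0.60782]
    [+0.32662 -0.57667 +0.74885]
t = (0.1891, 0.0162, 1.1200) m
M0: Pc = R·M0+t = (+0.09989, +0.10930, +1.01296); u = 890.6·(+0.09989)/1.01296 + 319.2 = 407.0207, v = 621.3·(+0.10930)/1.01296 + 230.5 = 297.5404
M1: Pc = R·M1+t = (+0.32388, +0.11128, +1.09037); u = 890.6·(+0.32388)/1.09037 + 319.2 = 583.7411, v = 621.3·(+0.11128)/1.09037 + 230.5 = 293.9102
M2: Pc = R·M2+t = (+0.27831, -0.07690, +1.22704); u = 890.6·(+0.27831)/1.22704 + 319.2 = 521.2033, v = 621.3·(-0.07690)/1.22704 + 230.5 = 191.5615
M3: Pc = R·M3+t = (+0.05432, -0.07888, +1.14963); u = 890.6·(+0.05432)/1.14963 + 319.2 = 361.2809, v = 621.3·(-0.07888)/1.14963 + 230.5 = 187.8686

c0=(407.02, 297.54) c1=(583.74, 293.91) c2=(521.20, 191.56) c3=(361.28, 187.87)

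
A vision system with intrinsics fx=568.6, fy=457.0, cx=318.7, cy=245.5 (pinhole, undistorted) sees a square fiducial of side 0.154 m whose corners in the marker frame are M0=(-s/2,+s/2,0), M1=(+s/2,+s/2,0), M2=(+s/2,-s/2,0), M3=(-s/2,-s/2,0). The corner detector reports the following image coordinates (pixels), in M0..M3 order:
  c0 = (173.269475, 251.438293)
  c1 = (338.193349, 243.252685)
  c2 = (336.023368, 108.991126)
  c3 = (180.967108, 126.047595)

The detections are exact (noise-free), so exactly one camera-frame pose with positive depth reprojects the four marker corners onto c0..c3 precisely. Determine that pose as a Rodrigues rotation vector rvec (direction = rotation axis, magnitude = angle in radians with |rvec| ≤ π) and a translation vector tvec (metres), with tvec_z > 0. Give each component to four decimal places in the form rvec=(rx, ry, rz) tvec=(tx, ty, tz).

rvec=(-0.2102, 0.2571, -0.0328) tvec=(-0.0584, -0.0731, 0.5148)

Intrinsics K: fx=568.6, fy=457.0, cx=318.7, cy=245.5
Marker side s = 0.154 m; corners in marker frame (Z=0):
  M0 = (-0.0770, +0.0770, 0)
  M1 = (+0.0770, +0.0770, 0)
  M2 = (+0.0770, -0.0770, 0)
  M3 = (-0.0770, -0.0770, 0)
Detected image corners:
  c0 = (173.269475, 251.438293) px
  c1 = (338.193349, 243.252685) px
  c2 = (336.023368, 108.991126) px
  c3 = (180.967108, 126.047595) px
Planar DLT: solve 8×8 A·h = b for H (H[2,2]=1):
  H  [+913.58922 -124.25969 +254.17903]
  H  [-171.05654 +767.36761 +180.62379]
  H  [-0.48344 -0.40885 +1.00000]
B = K⁻¹H; ‖b₁‖=1.942321, ‖b₂‖=1.942321; λ = 2/(‖b₁‖+‖b₂‖) = 0.514848, sign → tz>0 ⇒ λ=+0.514848
r₁ = λ·B[:,0] = (+0.96673,-0.05900,-0.24890); r₂ = λ·B[:,1] = (+0.00547,+0.97758,-0.21049)
r₃ = r₁×r₂ = (+0.25574,+0.20213,+0.94538); SVD([r₁ r₂ r₃]) → R = UVᵀ:
  R  [+0.96673 +0.00547 +0.25574]
  R  [-0.05900 +0.97758 +0.20213]
  R  [-0.24890 -0.21049 +0.94538]
t = (-0.05842, -0.07309, +0.51485) m
tr R = 2.889690; θ = arccos((tr R − 1)/2) = 0.333675 rad = 19.118°
axis k = ((R−Rᵀ)₃₂, (R−Rᵀ)₁₃, (R−Rᵀ)₂₁) / (2 sinθ) = (-0.629927, +0.770393, -0.098423)
rvec = θ·k = (-0.210191, +0.257061, -0.032841)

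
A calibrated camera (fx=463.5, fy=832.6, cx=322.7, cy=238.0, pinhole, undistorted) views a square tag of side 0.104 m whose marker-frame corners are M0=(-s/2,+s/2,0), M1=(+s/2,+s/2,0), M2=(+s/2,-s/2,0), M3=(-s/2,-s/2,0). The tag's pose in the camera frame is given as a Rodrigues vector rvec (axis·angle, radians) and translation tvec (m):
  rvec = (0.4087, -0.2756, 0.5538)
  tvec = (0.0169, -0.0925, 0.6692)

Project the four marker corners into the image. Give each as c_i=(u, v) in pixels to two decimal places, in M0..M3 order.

Intrinsics K: fx=463.5, fy=832.6, cx=322.7, cy=238.0
Marker side s = 0.104 m; corners in marker frame (Z=0):
  M0 = (-0.0520, +0.0520, 0)
  M1 = (+0.0520, +0.0520, 0)
  M2 = (+0.0520, -0.0520, 0)
  M3 = (-0.0520, -0.0520, 0)
rvec = (0.4087, -0.2756, 0.5538), |rvec| = θ = 0.74141 rad = 42.480°
Rodrigues: sinθ=0.67533, 1−cosθ=0.26248; R = I + sinθ·[k]× + (1−cosθ)·[k]×²:
    [+0.81728 -0.55823 -0.14296]
    [+0.45065 +0.77379 -0.44515]
    [+0.35912 +0.29939 +0.88397]
t = (0.0169, -0.0925, 0.6692) m
M0: Pc = R·M0+t = (-0.05463, -0.07570, +0.66609); u = 463.5·(-0.05463)/0.66609 + 322.7 = 284.6884, v = 832.6·(-0.07570)/0.66609 + 238.0 = 143.3807
M1: Pc = R·M1+t = (+0.03037, -0.02883, +0.70344); u = 463.5·(+0.03037)/0.70344 + 322.7 = 342.7114, v = 832.6·(-0.02883)/0.70344 + 238.0 = 203.8778
M2: Pc = R·M2+t = (+0.08843, -0.10930, +0.67231); u = 463.5·(+0.08843)/0.67231 + 322.7 = 383.6628, v = 832.6·(-0.10930)/0.67231 + 238.0 = 102.6365
M3: Pc = R·M3+t = (+0.00343, -0.15617, +0.63496); u = 463.5·(+0.00343)/0.63496 + 322.7 = 325.2032, v = 832.6·(-0.15617)/0.63496 + 238.0 = 33.2179

c0=(284.69, 143.38) c1=(342.71, 203.88) c2=(383.66, 102.64) c3=(325.20, 33.22)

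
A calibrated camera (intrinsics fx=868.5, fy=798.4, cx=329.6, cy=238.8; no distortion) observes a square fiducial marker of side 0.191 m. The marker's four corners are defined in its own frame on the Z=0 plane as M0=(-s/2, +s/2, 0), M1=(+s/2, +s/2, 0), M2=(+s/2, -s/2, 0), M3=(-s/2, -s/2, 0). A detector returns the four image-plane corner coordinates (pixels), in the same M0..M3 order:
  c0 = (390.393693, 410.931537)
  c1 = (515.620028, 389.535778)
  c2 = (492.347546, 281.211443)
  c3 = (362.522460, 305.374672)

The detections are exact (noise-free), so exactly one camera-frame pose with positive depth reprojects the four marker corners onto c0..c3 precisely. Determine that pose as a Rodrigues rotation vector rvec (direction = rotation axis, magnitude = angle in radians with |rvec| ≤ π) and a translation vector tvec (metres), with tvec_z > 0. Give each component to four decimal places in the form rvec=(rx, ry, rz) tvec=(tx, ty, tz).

rvec=(0.2820, 0.0879, -0.2247) tvec=(0.1630, 0.1754, 1.2832)

Intrinsics K: fx=868.5, fy=798.4, cx=329.6, cy=238.8
Marker side s = 0.191 m; corners in marker frame (Z=0):
  M0 = (-0.0955, +0.0955, 0)
  M1 = (+0.0955, +0.0955, 0)
  M2 = (+0.0955, -0.0955, 0)
  M3 = (-0.0955, -0.0955, 0)
Detected image corners:
  c0 = (390.393693, 410.931537) px
  c1 = (515.620028, 389.535778) px
  c2 = (492.347546, 281.211443) px
  c3 = (362.522460, 305.374672) px
Planar DLT: solve 8×8 A·h = b for H (H[2,2]=1):
  H  [+627.21271 +225.16978 +439.91746]
  H  [-150.80487 +631.65849 +347.92041]
  H  [-0.09137 +0.20712 +1.00000]
B = K⁻¹H; ‖b₁‖=0.779280, ‖b₂‖=0.779280; λ = 2/(‖b₁‖+‖b₂‖) = 1.283236, sign → tz>0 ⇒ λ=+1.283236
r₁ = λ·B[:,0] = (+0.97122,-0.20731,-0.11725); r₂ = λ·B[:,1] = (+0.23183,+0.93574,+0.26579)
r₃ = r₁×r₂ = (+0.05461,-0.28532,+0.95687); SVD([r₁ r₂ r₃]) → R = UVᵀ:
  R  [+0.97122 +0.23183 +0.05461]
  R  [-0.20731 +0.93574 -0.28532]
  R  [-0.11725 +0.26579 +0.95687]
t = (+0.16300, +0.17538, +1.28324) m
tr R = 2.863839; θ = arccos((tr R − 1)/2) = 0.371127 rad = 21.264°
axis k = ((R−Rᵀ)₃₂, (R−Rᵀ)₁₃, (R−Rᵀ)₂₁) / (2 sinθ) = (+0.759808, +0.236944, -0.605434)
rvec = θ·k = (+0.281985, +0.087936, -0.224693)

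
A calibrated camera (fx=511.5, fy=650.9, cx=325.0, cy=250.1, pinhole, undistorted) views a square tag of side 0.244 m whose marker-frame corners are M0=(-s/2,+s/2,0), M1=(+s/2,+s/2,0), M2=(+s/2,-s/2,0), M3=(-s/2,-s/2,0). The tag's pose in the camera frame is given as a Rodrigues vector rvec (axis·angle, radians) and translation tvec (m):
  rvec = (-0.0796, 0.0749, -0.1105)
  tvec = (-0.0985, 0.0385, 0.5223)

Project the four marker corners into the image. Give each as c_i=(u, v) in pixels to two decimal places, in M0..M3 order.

Intrinsics K: fx=511.5, fy=650.9, cx=325.0, cy=250.1
Marker side s = 0.244 m; corners in marker frame (Z=0):
  M0 = (-0.1220, +0.1220, 0)
  M1 = (+0.1220, +0.1220, 0)
  M2 = (+0.1220, -0.1220, 0)
  M3 = (-0.1220, -0.1220, 0)
rvec = (-0.0796, 0.0749, -0.1105), |rvec| = θ = 0.15542 rad = 8.905°
Rodrigues: sinθ=0.15480, 1−cosθ=0.01205; R = I + sinθ·[k]× + (1−cosθ)·[k]×²:
    [+0.99111 +0.10708 +0.07899]
    [-0.11303 +0.99075 +0.07515]
    [-0.07021 -0.08341 +0.99404]
t = (-0.0985, 0.0385, 0.5223) m
M0: Pc = R·M0+t = (-0.20635, +0.17316, +0.52069); u = 511.5·(-0.20635)/0.52069 + 325.0 = 122.2906, v = 650.9·(+0.17316)/0.52069 + 250.1 = 466.5635
M1: Pc = R·M1+t = (+0.03548, +0.14558, +0.50356); u = 511.5·(+0.03548)/0.50356 + 325.0 = 361.0385, v = 650.9·(+0.14558)/0.50356 + 250.1 = 438.2784
M2: Pc = R·M2+t = (+0.00935, -0.09616, +0.52391); u = 511.5·(+0.00935)/0.52391 + 325.0 = 334.1298, v = 650.9·(-0.09616)/0.52391 + 250.1 = 130.6311
M3: Pc = R·M3+t = (-0.23248, -0.06858, +0.54104); u = 511.5·(-0.23248)/0.54104 + 325.0 = 105.2147, v = 650.9·(-0.06858)/0.54104 + 250.1 = 167.5934

c0=(122.29, 466.56) c1=(361.04, 438.28) c2=(334.13, 130.63) c3=(105.21, 167.59)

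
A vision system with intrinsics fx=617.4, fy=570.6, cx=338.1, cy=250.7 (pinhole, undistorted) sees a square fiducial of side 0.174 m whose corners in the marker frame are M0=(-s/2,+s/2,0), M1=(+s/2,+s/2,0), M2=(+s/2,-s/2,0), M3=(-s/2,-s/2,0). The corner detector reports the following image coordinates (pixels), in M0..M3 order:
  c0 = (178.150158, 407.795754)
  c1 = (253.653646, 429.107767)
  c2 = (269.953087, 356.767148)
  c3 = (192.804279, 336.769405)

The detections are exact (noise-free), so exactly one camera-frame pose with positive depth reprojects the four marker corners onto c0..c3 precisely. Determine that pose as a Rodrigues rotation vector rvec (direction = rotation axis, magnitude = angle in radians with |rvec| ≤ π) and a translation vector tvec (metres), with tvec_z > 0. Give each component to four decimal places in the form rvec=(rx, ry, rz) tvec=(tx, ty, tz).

Intrinsics K: fx=617.4, fy=570.6, cx=338.1, cy=250.7
Marker side s = 0.174 m; corners in marker frame (Z=0):
  M0 = (-0.0870, +0.0870, 0)
  M1 = (+0.0870, +0.0870, 0)
  M2 = (+0.0870, -0.0870, 0)
  M3 = (-0.0870, -0.0870, 0)
Detected image corners:
  c0 = (178.150158, 407.795754) px
  c1 = (253.653646, 429.107767) px
  c2 = (269.953087, 356.767148) px
  c3 = (192.804279, 336.769405) px
Planar DLT: solve 8×8 A·h = b for H (H[2,2]=1):
  H  [+408.80947 -67.22990 +223.13257]
  H  [+67.74387 +448.99072 +382.79231]
  H  [-0.13328 +0.09686 +1.00000]
B = K⁻¹H; ‖b₁‖=0.767863, ‖b₂‖=0.767863; λ = 2/(‖b₁‖+‖b₂‖) = 1.302316, sign → tz>0 ⇒ λ=+1.302316
r₁ = λ·B[:,0] = (+0.95738,+0.23088,-0.17357); r₂ = λ·B[:,1] = (-0.21089,+0.96934,+0.12615)
r₃ = r₁×r₂ = (+0.19737,-0.08416,+0.97671); SVD([r₁ r₂ r₃]) → R = UVᵀ:
  R  [+0.95738 -0.21089 +0.19737]
  R  [+0.23088 +0.96934 -0.08416]
  R  [-0.17357 +0.12615 +0.97671]
t = (-0.24251, +0.30148, +1.30232) m
tr R = 2.903421; θ = arccos((tr R − 1)/2) = 0.312037 rad = 17.878°
axis k = ((R−Rᵀ)₃₂, (R−Rᵀ)₁₃, (R−Rᵀ)₂₁) / (2 sinθ) = (+0.342525, +0.604152, +0.719498)
rvec = θ·k = (+0.106880, +0.188517, +0.224510)

rvec=(0.1069, 0.1885, 0.2245) tvec=(-0.2425, 0.3015, 1.3023)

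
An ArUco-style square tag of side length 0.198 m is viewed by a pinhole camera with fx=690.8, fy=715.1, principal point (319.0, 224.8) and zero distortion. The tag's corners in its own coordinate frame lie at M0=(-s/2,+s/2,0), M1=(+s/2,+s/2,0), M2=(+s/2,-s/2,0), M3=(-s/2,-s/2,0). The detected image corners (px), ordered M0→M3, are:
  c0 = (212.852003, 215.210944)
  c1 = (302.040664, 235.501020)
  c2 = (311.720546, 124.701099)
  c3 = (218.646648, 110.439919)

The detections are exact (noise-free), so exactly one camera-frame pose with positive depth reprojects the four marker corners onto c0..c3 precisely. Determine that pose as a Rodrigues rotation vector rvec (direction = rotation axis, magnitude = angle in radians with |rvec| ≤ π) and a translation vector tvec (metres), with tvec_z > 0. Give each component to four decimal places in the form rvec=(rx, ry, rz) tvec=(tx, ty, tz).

Intrinsics K: fx=690.8, fy=715.1, cx=319.0, cy=224.8
Marker side s = 0.198 m; corners in marker frame (Z=0):
  M0 = (-0.0990, +0.0990, 0)
  M1 = (+0.0990, +0.0990, 0)
  M2 = (+0.0990, -0.0990, 0)
  M3 = (-0.0990, -0.0990, 0)
Detected image corners:
  c0 = (212.852003, 215.210944) px
  c1 = (302.040664, 235.501020) px
  c2 = (311.720546, 124.701099) px
  c3 = (218.646648, 110.439919) px
Planar DLT: solve 8×8 A·h = b for H (H[2,2]=1):
  H  [+378.34907 +10.55431 +259.83185]
  H  [+33.90982 +576.26628 +172.20294]
  H  [-0.31275 +0.18877 +1.00000]
B = K⁻¹H; ‖b₁‖=0.773358, ‖b₂‖=0.773358; λ = 2/(‖b₁‖+‖b₂‖) = 1.293062, sign → tz>0 ⇒ λ=+1.293062
r₁ = λ·B[:,0] = (+0.89495,+0.18845,-0.40441); r₂ = λ·B[:,1] = (-0.09296,+0.96529,+0.24409)
r₃ = r₁×r₂ = (+0.43637,-0.18085,+0.88141); SVD([r₁ r₂ r₃]) → R = UVᵀ:
  R  [+0.89495 -0.09296 +0.43637]
  R  [+0.18845 +0.96529 -0.18085]
  R  [-0.40441 +0.24409 +0.88141]
t = (-0.11075, -0.09511, +1.29306) m
tr R = 2.741648; θ = arccos((tr R − 1)/2) = 0.513920 rad = 29.445°
axis k = ((R−Rᵀ)₃₂, (R−Rᵀ)₁₃, (R−Rᵀ)₂₁) / (2 sinθ) = (+0.432206, +0.855148, +0.286217)
rvec = θ·k = (+0.222120, +0.439478, +0.147093)

rvec=(0.2221, 0.4395, 0.1471) tvec=(-0.1108, -0.0951, 1.2931)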